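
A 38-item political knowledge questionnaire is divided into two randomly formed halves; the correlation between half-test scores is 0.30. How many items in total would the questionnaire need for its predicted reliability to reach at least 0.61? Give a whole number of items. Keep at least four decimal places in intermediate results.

70

r_full = 2(0.30)/(1 + 0.30) = 0.4615
Solve Spearman-Brown for n: n = 0.61(1 − 0.4615) / [0.4615(1 − 0.61)] = 1.8251
Required items = 1.8251 × 38 = 69.35, so 70 items.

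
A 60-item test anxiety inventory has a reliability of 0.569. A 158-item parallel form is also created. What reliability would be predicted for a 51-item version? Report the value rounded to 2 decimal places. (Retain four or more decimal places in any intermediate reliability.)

The 158-item form is not needed; work directly from the 60-item form with n = 51/60 = 0.8500.
r_{51} = n·r / (1 + (n − 1)·r) = 0.4836 / 0.9146 ≈ 0.5288

0.53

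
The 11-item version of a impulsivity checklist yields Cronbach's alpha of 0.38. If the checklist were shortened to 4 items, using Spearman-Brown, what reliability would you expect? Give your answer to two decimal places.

0.18

n = 4/11 = 0.3636
Apply the Spearman-Brown prophecy formula, r' = nr / [1 + (n − 1)r]:
r_new = 0.3636·0.38 / [1 + (0.3636 − 1)·0.38]
     = 0.1382 / 0.7582 = 0.1823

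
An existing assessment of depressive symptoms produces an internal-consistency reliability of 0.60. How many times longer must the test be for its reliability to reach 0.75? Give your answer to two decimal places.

Rearranging the Spearman-Brown formula for n,
n = r_target (1 − r_old) / [ r_old (1 − r_target) ]
n = [0.75 × 0.40] / [0.60 × 0.25]
  = 0.3000 / 0.1500 = 2.0000

2.00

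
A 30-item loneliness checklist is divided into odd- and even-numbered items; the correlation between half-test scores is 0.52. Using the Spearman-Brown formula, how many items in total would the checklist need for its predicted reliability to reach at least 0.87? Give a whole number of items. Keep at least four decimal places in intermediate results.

93

Corrected full-test reliability: r_full = 2 × 0.52 / (1 + 0.52) ≈ 0.6842
n = r_tgt(1 − r_full) / [r_full(1 − r_tgt)] = 0.87 × 0.3158 / (0.6842 × 0.13) ≈ 3.0889
Items = 3.0889 × 30 ≈ 92.67 → 93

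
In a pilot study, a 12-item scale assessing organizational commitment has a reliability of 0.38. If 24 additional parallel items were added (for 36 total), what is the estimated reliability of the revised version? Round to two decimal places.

The new length is 36/12 = 3 times the old.
r_new = 3·0.38 / [1 + (3 − 1)·0.38]
r_new = 1.1400 / 1.7600 ≈ 0.6477

0.65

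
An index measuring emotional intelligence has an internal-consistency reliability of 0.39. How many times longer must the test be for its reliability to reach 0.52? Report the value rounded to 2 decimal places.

1.69

n = 0.52(1 − 0.39) / [0.39(1 − 0.52)]
n = 0.3172 / 0.1872 ≈ 1.6944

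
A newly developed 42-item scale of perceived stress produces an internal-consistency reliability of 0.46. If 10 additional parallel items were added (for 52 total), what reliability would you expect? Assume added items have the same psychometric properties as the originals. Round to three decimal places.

0.513

Length ratio n = 52/42 = 1.2381
r_new = (1.2381 × 0.46) / (1 + (1.2381 − 1) × 0.46)
r_new = 0.5695 / 1.1095 ≈ 0.5133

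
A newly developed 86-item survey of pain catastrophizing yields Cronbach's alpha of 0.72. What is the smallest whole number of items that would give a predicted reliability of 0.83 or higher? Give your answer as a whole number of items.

164

Invert Spearman-Brown to solve for n:
n = r_target (1 − r_old) / [ r_old (1 − r_target) ]
n = 0.83(1 − 0.72) / [0.72(1 − 0.83)]
  = 0.2324 / 0.1224 = 1.8987
Items needed = n × 86 = 1.8987 × 86 ≈ 163.29 → round up to 164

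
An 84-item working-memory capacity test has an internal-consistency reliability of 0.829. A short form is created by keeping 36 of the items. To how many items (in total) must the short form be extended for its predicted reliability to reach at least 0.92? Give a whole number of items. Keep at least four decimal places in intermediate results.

200

First, r for the 36-item form: n = 36/84 = 0.4286, so r_36 = 0.4286·0.829/(1 + (0.4286 − 1)·0.829) = 0.6751
Then solve for n' with r_old = 0.6751, r_target = 0.92: n' = 0.92(1 − 0.6751)/[0.6751(1 − 0.92)] = 5.5345
Total items = 5.5345 × 36 = 199.24, rounded up to 200.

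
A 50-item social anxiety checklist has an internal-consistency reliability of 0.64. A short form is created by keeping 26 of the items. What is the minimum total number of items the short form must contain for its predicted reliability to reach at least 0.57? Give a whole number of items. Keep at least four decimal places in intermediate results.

First, r for the 26-item form: n = 26/50 = 0.5200, so r_26 = 0.5200·0.64/(1 + (0.5200 − 1)·0.64) = 0.4804
Length factor from the short form to reach 0.57: n' = 0.57(1 − 0.4804) / [0.4804(1 − 0.57)] ≈ 1.4337
Total items = 1.4337 × 26 = 37.28, rounded up to 38.

38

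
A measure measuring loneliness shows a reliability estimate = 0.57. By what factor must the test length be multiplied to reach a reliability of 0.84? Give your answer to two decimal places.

3.96

Spearman-Brown solved for the length factor n:
n = r*(1 − r) / [ r (1 − r*) ]
n = 0.84 × (1 − 0.57) / [ 0.57 × (1 − 0.84) ]
n = 0.3612 / 0.0912 ≈ 3.9605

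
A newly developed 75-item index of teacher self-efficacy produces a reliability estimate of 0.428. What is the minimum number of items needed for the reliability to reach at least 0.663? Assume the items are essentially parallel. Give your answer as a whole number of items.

198

Rearranging the Spearman-Brown formula for n,
n = r_target (1 − r_old) / [ r_old (1 − r_target) ]
n = 0.663(1 − 0.428) / [0.428(1 − 0.663)]
  = 0.379236 / 0.144236 = 2.6293
Items needed = n × 75 = 2.6293 × 75 ≈ 197.20 → round up to 198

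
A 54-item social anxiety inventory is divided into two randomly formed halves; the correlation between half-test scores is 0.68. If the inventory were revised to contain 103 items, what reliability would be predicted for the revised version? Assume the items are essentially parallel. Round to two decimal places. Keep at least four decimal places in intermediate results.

First correct the split-half correlation to full-test reliability: r_full = 2 × 0.68 / (1 + 0.68) ≈ 0.8095
Then adjust to 103 items: n = 103/54 = 1.9074
r_new = n·r_full / (1 + (n − 1)·r_full) = 1.5440 / 1.7345 ≈ 0.8902

0.89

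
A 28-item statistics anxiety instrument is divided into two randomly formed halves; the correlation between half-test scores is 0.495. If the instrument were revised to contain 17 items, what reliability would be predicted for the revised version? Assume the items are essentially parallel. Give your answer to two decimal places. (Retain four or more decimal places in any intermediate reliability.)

First correct the split-half correlation to full-test reliability: r_full = 2 × 0.495 / (1 + 0.495) ≈ 0.6622
Length factor from 28 to 17 items: n = 17/28 = 0.6071
r_new = n·r_full / (1 + (n − 1)·r_full) = 0.4020 / 0.7398 ≈ 0.5434

0.54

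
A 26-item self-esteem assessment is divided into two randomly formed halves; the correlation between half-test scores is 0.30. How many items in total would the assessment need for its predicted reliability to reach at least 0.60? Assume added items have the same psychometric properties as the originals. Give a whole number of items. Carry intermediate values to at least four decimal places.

46

Corrected full-test reliability: r_full = 2 × 0.30 / (1 + 0.30) ≈ 0.4615
n = r_tgt(1 − r_full) / [r_full(1 − r_tgt)] = 0.60 × 0.5385 / (0.4615 × 0.40) ≈ 1.7503
Items = 1.7503 × 26 ≈ 45.51 → 46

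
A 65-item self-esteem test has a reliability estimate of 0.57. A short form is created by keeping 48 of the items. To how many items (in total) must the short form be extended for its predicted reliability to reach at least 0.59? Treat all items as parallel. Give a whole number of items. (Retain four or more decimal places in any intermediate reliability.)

First, r for the 48-item form: n = 48/65 = 0.7385, so r_48 = 0.7385·0.57/(1 + (0.7385 − 1)·0.57) = 0.4947
Then solve for n' with r_old = 0.4947, r_target = 0.59: n' = 0.59(1 − 0.4947)/[0.4947(1 − 0.59)] = 1.4699
Total items = 1.4699 × 48 = 70.56, rounded up to 71.

71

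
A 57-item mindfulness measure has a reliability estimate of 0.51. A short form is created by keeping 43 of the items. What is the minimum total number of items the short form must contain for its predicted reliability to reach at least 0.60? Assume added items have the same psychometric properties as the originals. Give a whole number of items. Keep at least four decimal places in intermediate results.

First, r for the 43-item form: n = 43/57 = 0.7544, so r_43 = 0.7544·0.51/(1 + (0.7544 − 1)·0.51) = 0.4398
Then solve for n' with r_old = 0.4398, r_target = 0.60: n' = 0.60(1 − 0.4398)/[0.4398(1 − 0.60)] = 1.9106
Total items = 1.9106 × 43 = 82.16, rounded up to 83.

83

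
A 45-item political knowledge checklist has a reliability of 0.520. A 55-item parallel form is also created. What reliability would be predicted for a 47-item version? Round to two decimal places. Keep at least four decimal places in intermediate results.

Only the ratio of lengths matters: n = 47/45 = 1.0444
r_{47} = n·r / (1 + (n − 1)·r) = 0.5431 / 1.0231 ≈ 0.5308

0.53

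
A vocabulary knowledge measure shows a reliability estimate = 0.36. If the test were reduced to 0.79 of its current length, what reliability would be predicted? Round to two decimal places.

Spearman-Brown: r_new = n·r / (1 + (n − 1)·r)
r_new = 0.79·0.36 / [1 + (0.79 − 1)·0.36]
r_new = 0.2844 / 0.9244 ≈ 0.3077

0.31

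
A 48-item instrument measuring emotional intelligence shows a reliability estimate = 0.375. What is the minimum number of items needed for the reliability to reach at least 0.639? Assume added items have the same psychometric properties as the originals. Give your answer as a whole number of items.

Rearranging the Spearman-Brown formula for n,
n = r_target (1 − r_old) / [ r_old (1 − r_target) ]
n = 0.639(1 − 0.375) / [0.375(1 − 0.639)]
n = 0.399375 / 0.135375 ≈ 2.9501
Items needed = n × 48 = 2.9501 × 48 ≈ 141.60 → round up to 142

142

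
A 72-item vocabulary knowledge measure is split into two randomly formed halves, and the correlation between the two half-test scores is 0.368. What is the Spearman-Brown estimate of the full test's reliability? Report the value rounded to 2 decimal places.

0.54

Each half is half the length of the full test, so the full test is n = 2 times a half.
r_full = 2r_hh / (1 + r_hh) = 2 × 0.368 / (1 + 0.368)
r_full = 0.7360 / 1.3680 ≈ 0.5380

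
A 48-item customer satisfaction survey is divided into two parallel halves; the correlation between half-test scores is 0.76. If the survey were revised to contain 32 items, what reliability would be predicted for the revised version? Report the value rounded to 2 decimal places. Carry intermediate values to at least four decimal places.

0.81

Spearman-Brown correction (n = 2): r_full = 2·0.76/(1 + 0.76) = 0.8636
Length factor from 48 to 32 items: n = 32/48 = 0.6667
r_new = n·r_full / (1 + (n − 1)·r_full) = 0.5758 / 0.7122 ≈ 0.8085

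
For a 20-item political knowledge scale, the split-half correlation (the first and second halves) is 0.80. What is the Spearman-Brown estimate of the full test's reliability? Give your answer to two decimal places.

Apply the Spearman-Brown correction with n = 2:
r_full = 2r_hh / (1 + r_hh) = 2 × 0.80 / (1 + 0.80)
       = 1.6000 / 1.8000 = 0.8889

0.89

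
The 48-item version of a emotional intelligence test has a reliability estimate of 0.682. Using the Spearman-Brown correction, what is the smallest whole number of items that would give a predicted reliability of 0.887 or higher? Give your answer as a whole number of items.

n = 0.887 × (1 − 0.682) / [ 0.682 × (1 − 0.887) ]
n = 0.282066 / 0.077066 ≈ 3.6601
So the test needs 3.6601 × 48 ≈ 175.68 items; rounding up, 176.

176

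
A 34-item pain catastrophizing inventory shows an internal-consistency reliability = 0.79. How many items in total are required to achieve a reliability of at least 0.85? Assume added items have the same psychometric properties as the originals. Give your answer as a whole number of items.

52

n = [0.85 × 0.21] / [0.79 × 0.15]
n = 0.1785 / 0.1185 ≈ 1.5063
So the test needs 1.5063 × 34 ≈ 51.21 items; rounding up, 52.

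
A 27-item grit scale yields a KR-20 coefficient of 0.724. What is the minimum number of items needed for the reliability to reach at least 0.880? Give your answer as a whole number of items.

Rearranging the Spearman-Brown formula for n,
n = r_target (1 − r_old) / [ r_old (1 − r_target) ]
n = 0.880(1 − 0.724) / [0.724(1 − 0.880)]
  = 0.242880 / 0.086880 = 2.7956
Items needed = n × 27 = 2.7956 × 27 ≈ 75.48 → round up to 76

76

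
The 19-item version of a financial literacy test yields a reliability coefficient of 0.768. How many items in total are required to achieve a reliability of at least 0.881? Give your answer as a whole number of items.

Spearman-Brown solved for the length factor n:
n = r_target (1 − r_old) / [ r_old (1 − r_target) ]
n = [0.881 × 0.232] / [0.768 × 0.119]
n = 0.204392 / 0.091392 ≈ 2.2364
So the test needs 2.2364 × 19 ≈ 42.49 items; rounding up, 43.

43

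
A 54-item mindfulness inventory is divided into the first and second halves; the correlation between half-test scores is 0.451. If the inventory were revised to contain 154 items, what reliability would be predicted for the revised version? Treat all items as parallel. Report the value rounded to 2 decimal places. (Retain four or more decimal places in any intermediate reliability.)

Full-test reliability from the split-half r: r_full = 2(0.451)/(1 + 0.451) = 0.6216
Then adjust to 154 items: n = 154/54 = 2.8519
r_new = n·r_full / (1 + (n − 1)·r_full) = 1.7727 / 2.1511 ≈ 0.8241

0.82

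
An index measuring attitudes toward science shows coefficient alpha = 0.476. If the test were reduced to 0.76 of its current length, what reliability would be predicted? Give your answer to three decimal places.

Apply the Spearman-Brown prophecy formula, r' = nr / [1 + (n − 1)r]:
r_new = 0.76·0.476 / [1 + (0.76 − 1)·0.476]
r_new = 0.3618 / 0.8858 ≈ 0.4084

0.408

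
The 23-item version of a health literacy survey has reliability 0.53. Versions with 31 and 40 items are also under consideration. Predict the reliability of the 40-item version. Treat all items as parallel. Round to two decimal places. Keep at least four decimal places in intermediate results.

The 31-item form is not needed; work directly from the 23-item form with n = 40/23 = 1.7391.
r_{40} = n·r / (1 + (n − 1)·r) = 0.9217 / 1.3917 ≈ 0.6623

0.66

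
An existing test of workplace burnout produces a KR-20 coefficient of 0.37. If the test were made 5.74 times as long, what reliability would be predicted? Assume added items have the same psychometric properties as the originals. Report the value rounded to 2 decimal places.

By Spearman-Brown, r_new = n r / (1 + (n − 1) r).
r_new = (5.74 × 0.37) / (1 + (5.74 − 1) × 0.37)
     = 2.1238 / 2.7538 = 0.7712

0.77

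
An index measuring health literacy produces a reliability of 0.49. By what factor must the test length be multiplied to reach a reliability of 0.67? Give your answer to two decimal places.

Invert Spearman-Brown to solve for n:
n = r_target (1 − r_old) / [ r_old (1 − r_target) ]
n = 0.67(1 − 0.49) / [0.49(1 − 0.67)]
n = 0.3417 / 0.1617 ≈ 2.1132

2.11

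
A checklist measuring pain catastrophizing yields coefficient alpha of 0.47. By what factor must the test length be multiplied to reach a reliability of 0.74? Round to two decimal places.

n = 0.74(1 − 0.47) / [0.47(1 − 0.74)]
  = 0.3922 / 0.1222 = 3.2095

3.21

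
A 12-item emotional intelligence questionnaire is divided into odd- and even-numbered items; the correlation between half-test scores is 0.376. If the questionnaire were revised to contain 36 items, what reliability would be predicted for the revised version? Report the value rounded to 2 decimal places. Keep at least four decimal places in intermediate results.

0.78

First correct the split-half correlation to full-test reliability: r_full = 2 × 0.376 / (1 + 0.376) ≈ 0.5465
Length factor from 12 to 36 items: n = 36/12 = 3.0000
r_new = n·r_full / (1 + (n − 1)·r_full) = 1.6395 / 2.0930 ≈ 0.7833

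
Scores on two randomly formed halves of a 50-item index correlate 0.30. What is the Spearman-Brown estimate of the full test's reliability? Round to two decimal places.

0.46

Apply the Spearman-Brown correction with n = 2:
r_full = 2r_hh / (1 + r_hh) = 2 × 0.30 / (1 + 0.30)
       = 0.6000 / 1.3000 = 0.4615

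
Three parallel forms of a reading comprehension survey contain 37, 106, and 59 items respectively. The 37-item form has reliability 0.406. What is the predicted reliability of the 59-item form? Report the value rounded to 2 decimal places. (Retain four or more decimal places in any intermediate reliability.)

0.52

The 106-item form is not needed; work directly from the 37-item form with n = 59/37 = 1.5946.
r_{59} = n·r / (1 + (n − 1)·r) = 0.6474 / 1.2414 ≈ 0.5215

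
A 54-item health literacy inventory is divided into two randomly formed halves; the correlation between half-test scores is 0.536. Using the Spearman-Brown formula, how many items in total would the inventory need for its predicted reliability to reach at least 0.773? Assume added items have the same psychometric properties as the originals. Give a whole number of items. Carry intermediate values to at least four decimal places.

r_full = 2(0.536)/(1 + 0.536) = 0.6979
n = r_tgt(1 − r_full) / [r_full(1 − r_tgt)] = 0.773 × 0.3021 / (0.6979 × 0.227) ≈ 1.4740
Items = 1.4740 × 54 ≈ 79.60 → 80

80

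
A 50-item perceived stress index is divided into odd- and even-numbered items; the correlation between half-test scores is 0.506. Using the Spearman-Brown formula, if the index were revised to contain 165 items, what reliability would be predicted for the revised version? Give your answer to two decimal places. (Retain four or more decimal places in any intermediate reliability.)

First correct the split-half correlation to full-test reliability: r_full = 2 × 0.506 / (1 + 0.506) ≈ 0.6720
Length factor from 50 to 165 items: n = 165/50 = 3.3000
r_new = n·r_full / (1 + (n − 1)·r_full) = 2.2176 / 2.5456 ≈ 0.8712

0.87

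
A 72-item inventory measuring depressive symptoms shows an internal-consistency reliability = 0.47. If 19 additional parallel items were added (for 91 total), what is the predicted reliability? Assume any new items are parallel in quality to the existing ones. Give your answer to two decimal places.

0.53

n = 91/72 = 1.2639
r_new = 1.2639·0.47 / [1 + (1.2639 − 1)·0.47]
r_new = 0.5940 / 1.1240 ≈ 0.5285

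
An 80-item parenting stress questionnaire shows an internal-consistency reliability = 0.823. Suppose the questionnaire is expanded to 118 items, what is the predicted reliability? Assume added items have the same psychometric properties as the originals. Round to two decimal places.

The new length is 118/80 = 1.475 times the old.
By Spearman-Brown, r_new = n r / (1 + (n − 1) r).
r_new = 1.475·0.823 / [1 + (1.475 − 1)·0.823]
     = 1.2139 / 1.3909 = 0.8727

0.87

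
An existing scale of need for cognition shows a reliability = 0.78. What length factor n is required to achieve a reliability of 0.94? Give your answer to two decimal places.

4.42

Rearranging the Spearman-Brown formula for n,
n = r_target (1 − r_old) / [ r_old (1 − r_target) ]
n = [0.94 × 0.22] / [0.78 × 0.06]
n = 0.2068 / 0.0468 ≈ 4.4188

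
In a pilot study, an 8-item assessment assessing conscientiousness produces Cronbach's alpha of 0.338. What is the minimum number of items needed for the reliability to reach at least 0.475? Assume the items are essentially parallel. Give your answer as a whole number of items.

Spearman-Brown solved for the length factor n:
n = r*(1 − r) / [ r (1 − r*) ]
n = 0.475(1 − 0.338) / [0.338(1 − 0.475)]
n = 0.314450 / 0.177450 ≈ 1.7720
So the test needs 1.7720 × 8 ≈ 14.18 items; rounding up, 15.

15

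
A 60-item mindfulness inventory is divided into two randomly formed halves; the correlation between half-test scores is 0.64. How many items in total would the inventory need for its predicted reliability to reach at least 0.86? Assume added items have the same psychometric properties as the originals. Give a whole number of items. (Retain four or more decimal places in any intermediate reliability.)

104

Corrected full-test reliability: r_full = 2 × 0.64 / (1 + 0.64) ≈ 0.7805
Solve Spearman-Brown for n: n = 0.86(1 − 0.7805) / [0.7805(1 − 0.86)] = 1.7276
Items = 1.7276 × 60 ≈ 103.66 → 104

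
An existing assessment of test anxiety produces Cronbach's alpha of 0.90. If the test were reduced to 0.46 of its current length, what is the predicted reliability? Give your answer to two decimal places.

0.81

Apply the Spearman-Brown prophecy formula, r' = nr / [1 + (n − 1)r]:
r_new = 0.46·0.90 / [1 + (0.46 − 1)·0.90]
r_new = 0.4140 / 0.5140 ≈ 0.8054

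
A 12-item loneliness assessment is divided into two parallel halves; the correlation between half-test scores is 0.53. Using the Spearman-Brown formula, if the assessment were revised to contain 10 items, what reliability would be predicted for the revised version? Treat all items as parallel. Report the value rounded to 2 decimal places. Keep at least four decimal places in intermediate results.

0.65

Full-test reliability from the split-half r: r_full = 2(0.53)/(1 + 0.53) = 0.6928
Then adjust to 10 items: n = 10/12 = 0.8333
r_new = n·r_full / (1 + (n − 1)·r_full) = 0.5773 / 0.8845 ≈ 0.6527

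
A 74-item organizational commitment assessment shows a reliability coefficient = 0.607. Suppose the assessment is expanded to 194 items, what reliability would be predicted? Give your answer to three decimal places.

0.802

The new length is 194/74 = 2.6216 times the old.
Apply the Spearman-Brown prophecy formula, r' = nr / [1 + (n − 1)r]:
r_new = (2.6216 × 0.607) / (1 + (2.6216 − 1) × 0.607)
     = 1.5913 / 1.9843 = 0.8019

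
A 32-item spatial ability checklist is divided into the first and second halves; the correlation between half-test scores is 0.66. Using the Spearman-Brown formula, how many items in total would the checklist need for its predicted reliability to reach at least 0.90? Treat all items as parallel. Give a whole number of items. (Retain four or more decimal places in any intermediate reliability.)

r_full = 2(0.66)/(1 + 0.66) = 0.7952
Solve Spearman-Brown for n: n = 0.90(1 − 0.7952) / [0.7952(1 − 0.90)] = 2.3179
Items = 2.3179 × 32 ≈ 74.17 → 75

75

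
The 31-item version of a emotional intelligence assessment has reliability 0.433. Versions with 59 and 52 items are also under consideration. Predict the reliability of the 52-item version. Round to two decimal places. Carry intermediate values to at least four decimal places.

The 59-item form is not needed; work directly from the 31-item form with n = 52/31 = 1.6774.
r_{52} = n·r / (1 + (n − 1)·r) = 0.7263 / 1.2933 ≈ 0.5616

0.56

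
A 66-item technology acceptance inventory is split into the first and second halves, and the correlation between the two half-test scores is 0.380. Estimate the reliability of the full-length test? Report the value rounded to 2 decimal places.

0.55

r_full = 2(0.380) / (1 + 0.380)
       = 0.7600 / 1.3800 = 0.5507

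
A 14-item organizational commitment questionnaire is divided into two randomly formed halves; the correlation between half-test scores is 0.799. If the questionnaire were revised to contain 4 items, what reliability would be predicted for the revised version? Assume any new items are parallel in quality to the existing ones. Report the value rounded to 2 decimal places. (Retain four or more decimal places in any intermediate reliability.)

0.69

Full-test reliability from the split-half r: r_full = 2(0.799)/(1 + 0.799) = 0.8883
Then adjust to 4 items: n = 4/14 = 0.2857
r_new = n·r_full / (1 + (n − 1)·r_full) = 0.2538 / 0.3655 ≈ 0.6944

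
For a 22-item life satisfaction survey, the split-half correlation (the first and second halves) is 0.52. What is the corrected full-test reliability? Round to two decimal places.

r_full = 2r_hh / (1 + r_hh) = 2 × 0.52 / (1 + 0.52)
       = 1.0400 / 1.5200 = 0.6842

0.68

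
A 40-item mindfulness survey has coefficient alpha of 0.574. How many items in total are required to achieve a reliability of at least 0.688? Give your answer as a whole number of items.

66

Invert Spearman-Brown to solve for n:
n = r_target (1 − r_old) / [ r_old (1 − r_target) ]
n = 0.688 × (1 − 0.574) / [ 0.574 × (1 − 0.688) ]
n = 0.293088 / 0.179088 ≈ 1.6366
1.6366 × 40 = 65.46 → 66 items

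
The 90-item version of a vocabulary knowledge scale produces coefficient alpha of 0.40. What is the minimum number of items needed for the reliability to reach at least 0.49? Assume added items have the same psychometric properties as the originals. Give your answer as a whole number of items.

130

n = 0.49 × (1 − 0.40) / [ 0.40 × (1 − 0.49) ]
  = 0.2940 / 0.2040 = 1.4412
So the test needs 1.4412 × 90 ≈ 129.71 items; rounding up, 130.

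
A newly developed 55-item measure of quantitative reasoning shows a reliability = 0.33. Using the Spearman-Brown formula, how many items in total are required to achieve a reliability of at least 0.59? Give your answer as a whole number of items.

161

Spearman-Brown solved for the length factor n:
n = r*(1 − r) / [ r (1 − r*) ]
n = 0.59 × (1 − 0.33) / [ 0.33 × (1 − 0.59) ]
  = 0.3953 / 0.1353 = 2.9217
So the test needs 2.9217 × 55 ≈ 160.69 items; rounding up, 161.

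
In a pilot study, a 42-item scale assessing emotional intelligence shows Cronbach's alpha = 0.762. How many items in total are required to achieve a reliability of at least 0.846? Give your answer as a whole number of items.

Invert Spearman-Brown to solve for n:
n = r*(1 − r) / [ r (1 − r*) ]
n = [0.846 × 0.238] / [0.762 × 0.154]
n = 0.201348 / 0.117348 ≈ 1.7158
1.7158 × 42 = 72.06 → 73 items

73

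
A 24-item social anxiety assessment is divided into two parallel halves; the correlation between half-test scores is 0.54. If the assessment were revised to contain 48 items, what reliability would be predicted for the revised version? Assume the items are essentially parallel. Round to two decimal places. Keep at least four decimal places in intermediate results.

Spearman-Brown correction (n = 2): r_full = 2·0.54/(1 + 0.54) = 0.7013
Length factor from 24 to 48 items: n = 48/24 = 2.0000
r_new = n·r_full / (1 + (n − 1)·r_full) = 1.4026 / 1.7013 ≈ 0.8244

0.82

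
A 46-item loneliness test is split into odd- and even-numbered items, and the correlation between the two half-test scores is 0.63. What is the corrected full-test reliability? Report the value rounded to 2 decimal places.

The full test is twice the length of either half (n = 2).
r_full = 2(0.63) / (1 + 0.63)
r_full = 1.2600 / 1.6300 ≈ 0.7730

0.77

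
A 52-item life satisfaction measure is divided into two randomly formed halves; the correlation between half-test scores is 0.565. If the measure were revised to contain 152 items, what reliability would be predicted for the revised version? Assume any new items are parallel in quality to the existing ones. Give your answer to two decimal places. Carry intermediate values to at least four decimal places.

0.88

Spearman-Brown correction (n = 2): r_full = 2·0.565/(1 + 0.565) = 0.7220
Length factor from 52 to 152 items: n = 152/52 = 2.9231
r_new = n·r_full / (1 + (n − 1)·r_full) = 2.1105 / 2.3885 ≈ 0.8836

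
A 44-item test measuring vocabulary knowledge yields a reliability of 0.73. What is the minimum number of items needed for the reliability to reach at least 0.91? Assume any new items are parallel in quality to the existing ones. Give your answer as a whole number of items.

Rearranging the Spearman-Brown formula for n,
n = r*(1 − r) / [ r (1 − r*) ]
n = [0.91 × 0.27] / [0.73 × 0.09]
  = 0.2457 / 0.0657 = 3.7397
3.7397 × 44 = 164.55 → 165 items

165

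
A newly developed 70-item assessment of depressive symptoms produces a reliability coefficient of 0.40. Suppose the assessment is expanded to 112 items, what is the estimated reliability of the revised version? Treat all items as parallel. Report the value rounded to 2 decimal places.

Length ratio n = 112/70 = 1.6
Apply the Spearman-Brown prophecy formula, r' = nr / [1 + (n − 1)r]:
r_new = 1.6·0.40 / [1 + (1.6 − 1)·0.40]
r_new = 0.6400 / 1.2400 ≈ 0.5161

0.52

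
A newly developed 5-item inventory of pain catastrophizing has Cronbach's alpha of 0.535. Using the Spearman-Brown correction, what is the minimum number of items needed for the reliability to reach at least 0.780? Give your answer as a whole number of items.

16

n = [0.780 × 0.465] / [0.535 × 0.220]
  = 0.362700 / 0.117700 = 3.0816
So the test needs 3.0816 × 5 ≈ 15.41 items; rounding up, 16.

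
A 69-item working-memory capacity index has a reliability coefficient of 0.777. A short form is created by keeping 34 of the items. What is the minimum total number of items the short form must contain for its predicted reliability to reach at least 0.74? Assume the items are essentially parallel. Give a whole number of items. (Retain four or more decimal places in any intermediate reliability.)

First, r for the 34-item form: n = 34/69 = 0.4928, so r_34 = 0.4928·0.777/(1 + (0.4928 − 1)·0.777) = 0.6320
Then solve for n' with r_old = 0.6320, r_target = 0.74: n' = 0.74(1 − 0.6320)/[0.6320(1 − 0.74)] = 1.6573
Items = 1.6573 × 34 ≈ 56.35 → 57

57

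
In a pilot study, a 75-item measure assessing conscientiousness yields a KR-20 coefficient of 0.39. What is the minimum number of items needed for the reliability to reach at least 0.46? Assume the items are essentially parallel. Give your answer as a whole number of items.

100

n = 0.46(1 − 0.39) / [0.39(1 − 0.46)]
  = 0.2806 / 0.2106 = 1.3324
Items needed = n × 75 = 1.3324 × 75 ≈ 99.93 → round up to 100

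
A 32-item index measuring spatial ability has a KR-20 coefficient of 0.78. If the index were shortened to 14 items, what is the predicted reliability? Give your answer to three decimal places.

n = 14/32 = 0.4375
r_new = (0.4375 × 0.78) / (1 + (0.4375 − 1) × 0.78)
     = 0.3412 / 0.5613 = 0.6079

0.608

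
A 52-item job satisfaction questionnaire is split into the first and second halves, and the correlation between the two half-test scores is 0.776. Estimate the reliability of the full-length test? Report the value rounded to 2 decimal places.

Each half is half the length of the full test, so the full test is n = 2 times a half.
r_full = 2(0.776) / (1 + 0.776)
       = 1.5520 / 1.7760 = 0.8739

0.87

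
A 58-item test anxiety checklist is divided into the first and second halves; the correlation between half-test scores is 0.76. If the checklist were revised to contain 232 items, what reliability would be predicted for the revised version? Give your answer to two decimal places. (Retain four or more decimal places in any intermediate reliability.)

0.96

Full-test reliability from the split-half r: r_full = 2(0.76)/(1 + 0.76) = 0.8636
Then adjust to 232 items: n = 232/58 = 4.0000
r_new = n·r_full / (1 + (n − 1)·r_full) = 3.4544 / 3.5908 ≈ 0.9620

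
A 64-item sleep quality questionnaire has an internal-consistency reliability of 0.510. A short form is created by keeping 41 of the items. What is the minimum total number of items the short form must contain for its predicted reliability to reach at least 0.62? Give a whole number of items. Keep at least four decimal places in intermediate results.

101

Short-form reliability: n = 41/64 = 0.6406; r_41 = n·r/(1+(n−1)r) ≈ 0.4000
Length factor from the short form to reach 0.62: n' = 0.62(1 − 0.4000) / [0.4000(1 − 0.62)] ≈ 2.4474
Items = 2.4474 × 41 ≈ 100.34 → 101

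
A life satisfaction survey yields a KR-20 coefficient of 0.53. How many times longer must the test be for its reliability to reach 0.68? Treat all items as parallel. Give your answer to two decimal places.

1.88

Spearman-Brown solved for the length factor n:
n = r_target (1 − r_old) / [ r_old (1 − r_target) ]
n = 0.68 × (1 − 0.53) / [ 0.53 × (1 − 0.68) ]
n = 0.3196 / 0.1696 ≈ 1.8844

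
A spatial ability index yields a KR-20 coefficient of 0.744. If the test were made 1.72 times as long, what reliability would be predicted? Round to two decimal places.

0.83

Spearman-Brown: r_new = n·r / (1 + (n − 1)·r)
r_new = (1.72 × 0.744) / (1 + (1.72 − 1) × 0.744)
     = 1.2797 / 1.5357 = 0.8333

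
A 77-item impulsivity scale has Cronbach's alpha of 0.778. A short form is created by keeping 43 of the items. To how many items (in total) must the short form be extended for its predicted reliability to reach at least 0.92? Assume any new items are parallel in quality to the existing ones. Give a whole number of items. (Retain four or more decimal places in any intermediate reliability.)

First, r for the 43-item form: n = 43/77 = 0.5584, so r_43 = 0.5584·0.778/(1 + (0.5584 − 1)·0.778) = 0.6618
Then solve for n' with r_old = 0.6618, r_target = 0.92: n' = 0.92(1 − 0.6618)/[0.6618(1 − 0.92)] = 5.8769
Total items = 5.8769 × 43 = 252.71, rounded up to 253.

253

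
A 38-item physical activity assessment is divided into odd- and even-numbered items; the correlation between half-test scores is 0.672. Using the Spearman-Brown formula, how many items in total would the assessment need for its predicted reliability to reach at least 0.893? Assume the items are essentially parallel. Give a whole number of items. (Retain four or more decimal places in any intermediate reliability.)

78

r_full = 2(0.672)/(1 + 0.672) = 0.8038
Solve Spearman-Brown for n: n = 0.893(1 − 0.8038) / [0.8038(1 − 0.893)] = 2.0371
Items = 2.0371 × 38 ≈ 77.41 → 78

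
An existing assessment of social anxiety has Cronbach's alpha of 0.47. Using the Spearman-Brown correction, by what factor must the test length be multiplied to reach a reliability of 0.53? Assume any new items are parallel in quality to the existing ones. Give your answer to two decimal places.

1.27

Rearranging the Spearman-Brown formula for n,
n = r*(1 − r) / [ r (1 − r*) ]
n = [0.53 × 0.53] / [0.47 × 0.47]
  = 0.2809 / 0.2209 = 1.2716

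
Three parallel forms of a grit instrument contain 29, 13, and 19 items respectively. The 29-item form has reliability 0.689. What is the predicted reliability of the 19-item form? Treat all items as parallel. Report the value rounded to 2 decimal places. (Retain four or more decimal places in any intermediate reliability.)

0.59

Only the ratio of lengths matters: n = 19/29 = 0.6552
r_{19} = n·r / (1 + (n − 1)·r) = 0.4514 / 0.7624 ≈ 0.5921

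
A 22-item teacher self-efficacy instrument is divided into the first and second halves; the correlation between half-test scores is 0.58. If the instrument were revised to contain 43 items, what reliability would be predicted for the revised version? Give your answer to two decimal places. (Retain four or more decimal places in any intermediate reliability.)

0.84

Full-test reliability from the split-half r: r_full = 2(0.58)/(1 + 0.58) = 0.7342
Length factor from 22 to 43 items: n = 43/22 = 1.9545
r_new = n·r_full / (1 + (n − 1)·r_full) = 1.4350 / 1.7008 ≈ 0.8437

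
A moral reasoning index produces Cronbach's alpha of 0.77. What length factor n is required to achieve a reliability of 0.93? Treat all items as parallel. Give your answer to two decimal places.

3.97

Invert Spearman-Brown to solve for n:
n = r*(1 − r) / [ r (1 − r*) ]
n = 0.93(1 − 0.77) / [0.77(1 − 0.93)]
n = 0.2139 / 0.0539 ≈ 3.9685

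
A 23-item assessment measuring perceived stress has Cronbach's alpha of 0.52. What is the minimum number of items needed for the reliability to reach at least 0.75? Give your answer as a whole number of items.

n = 0.75 × (1 − 0.52) / [ 0.52 × (1 − 0.75) ]
  = 0.3600 / 0.1300 = 2.7692
2.7692 × 23 = 63.69 → 64 items

64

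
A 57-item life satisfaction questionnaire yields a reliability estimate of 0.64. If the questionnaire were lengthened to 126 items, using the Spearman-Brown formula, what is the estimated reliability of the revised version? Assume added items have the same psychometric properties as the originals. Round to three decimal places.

Length ratio n = 126/57 = 2.2105
r_new = 2.2105·0.64 / [1 + (2.2105 − 1)·0.64]
     = 1.4147 / 1.7747 = 0.7971

0.797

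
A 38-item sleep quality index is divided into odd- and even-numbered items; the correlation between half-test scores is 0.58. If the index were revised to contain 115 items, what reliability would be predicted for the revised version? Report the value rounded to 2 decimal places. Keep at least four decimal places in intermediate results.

Spearman-Brown correction (n = 2): r_full = 2·0.58/(1 + 0.58) = 0.7342
Length factor from 38 to 115 items: n = 115/38 = 3.0263
r_new = n·r_full / (1 + (n − 1)·r_full) = 2.2219 / 2.4877 ≈ 0.8932

0.89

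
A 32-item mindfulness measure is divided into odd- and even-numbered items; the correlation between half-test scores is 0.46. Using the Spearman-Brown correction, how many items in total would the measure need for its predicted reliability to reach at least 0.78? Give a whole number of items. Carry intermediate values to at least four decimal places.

67

Corrected full-test reliability: r_full = 2 × 0.46 / (1 + 0.46) ≈ 0.6301
Solve Spearman-Brown for n: n = 0.78(1 − 0.6301) / [0.6301(1 − 0.78)] = 2.0814
Items = 2.0814 × 32 ≈ 66.60 → 67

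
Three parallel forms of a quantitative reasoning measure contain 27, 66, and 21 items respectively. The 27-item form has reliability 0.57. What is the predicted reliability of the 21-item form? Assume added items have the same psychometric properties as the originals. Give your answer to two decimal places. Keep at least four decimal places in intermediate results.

Only the ratio of lengths matters: n = 21/27 = 0.7778
r_{21} = n·r / (1 + (n − 1)·r) = 0.4433 / 0.8733 ≈ 0.5076

0.51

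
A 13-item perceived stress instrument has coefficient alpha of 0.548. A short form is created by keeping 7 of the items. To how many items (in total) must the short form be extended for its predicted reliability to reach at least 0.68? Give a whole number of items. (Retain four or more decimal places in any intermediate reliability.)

23

Short-form reliability: n = 7/13 = 0.5385; r_7 = n·r/(1+(n−1)r) ≈ 0.3950
Length factor from the short form to reach 0.68: n' = 0.68(1 − 0.3950) / [0.3950(1 − 0.68)] ≈ 3.2547
Total items = 3.2547 × 7 = 22.78, rounded up to 23.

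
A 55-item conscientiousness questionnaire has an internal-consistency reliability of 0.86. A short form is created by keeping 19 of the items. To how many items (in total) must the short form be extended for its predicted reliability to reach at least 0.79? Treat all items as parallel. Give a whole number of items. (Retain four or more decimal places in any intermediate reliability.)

34

Short-form reliability: n = 19/55 = 0.3455; r_19 = n·r/(1+(n−1)r) ≈ 0.6797
Length factor from the short form to reach 0.79: n' = 0.79(1 − 0.6797) / [0.6797(1 − 0.79)] ≈ 1.7727
Total items = 1.7727 × 19 = 33.68, rounded up to 34.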